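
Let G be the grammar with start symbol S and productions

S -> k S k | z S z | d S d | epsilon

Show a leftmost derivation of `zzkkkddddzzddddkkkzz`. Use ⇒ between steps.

S ⇒ zSz   [S -> z S z]
zSz ⇒ zzSzz   [S -> z S z]
zzSzz ⇒ zzkSkzz   [S -> k S k]
zzkSkzz ⇒ zzkkSkkzz   [S -> k S k]
zzkkSkkzz ⇒ zzkkkSkkkzz   [S -> k S k]
zzkkkSkkkzz ⇒ zzkkkdSdkkkzz   [S -> d S d]
zzkkkdSdkkkzz ⇒ zzkkkddSddkkkzz   [S -> d S d]
zzkkkddSddkkkzz ⇒ zzkkkdddSdddkkkzz   [S -> d S d]
zzkkkdddSdddkkkzz ⇒ zzkkkddddSddddkkkzz   [S -> d S d]
zzkkkddddSddddkkkzz ⇒ zzkkkddddzSzddddkkkzz   [S -> z S z]
zzkkkddddzSzddddkkkzz ⇒ zzkkkddddzzddddkkkzz   [S -> epsilon]

S⇒zSz⇒zzSzz⇒zzkSkzz⇒zzkkSkkzz⇒zzkkkSkkkzz⇒zzkkkdSdkkkzz⇒zzkkkddSddkkkzz⇒zzkkkdddSdddkkkzz⇒zzkkkddddSddddkkkzz⇒zzkkkddddzSzddddkkkzz⇒zzkkkddddzzddddkkkzz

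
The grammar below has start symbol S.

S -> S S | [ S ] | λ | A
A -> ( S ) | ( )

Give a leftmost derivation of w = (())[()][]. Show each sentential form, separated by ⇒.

S ⇒ SS ⇒ SSS ⇒ ASS ⇒ (S)SS ⇒ (A)SS ⇒ (())SS ⇒ (())[S]S ⇒ (())[A]S ⇒ (())[()]S ⇒ (())[()][S] ⇒ (())[()][]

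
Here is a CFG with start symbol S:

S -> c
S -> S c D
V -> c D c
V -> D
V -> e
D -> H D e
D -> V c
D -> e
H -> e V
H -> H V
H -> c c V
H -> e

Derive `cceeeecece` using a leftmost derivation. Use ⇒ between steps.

S ⇒ ScD ⇒ ScDcD ⇒ ScDcDcD ⇒ ccDcDcD ⇒ ccHDecDcD ⇒ cceVDecDcD ⇒ cceeDecDcD ⇒ cceeeecDcD ⇒ cceeeececD ⇒ cceeeecece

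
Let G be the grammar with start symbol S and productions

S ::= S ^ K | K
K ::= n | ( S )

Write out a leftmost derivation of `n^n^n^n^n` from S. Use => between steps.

S => S^K   [S ::= S ^ K]
S^K => S^K^K   [S ::= S ^ K]
S^K^K => S^K^K^K   [S ::= S ^ K]
S^K^K^K => S^K^K^K^K   [S ::= S ^ K]
S^K^K^K^K => K^K^K^K^K   [S ::= K]
K^K^K^K^K => n^K^K^K^K   [K ::= n]
n^K^K^K^K => n^n^K^K^K   [K ::= n]
n^n^K^K^K => n^n^n^K^K   [K ::= n]
n^n^n^K^K => n^n^n^n^K   [K ::= n]
n^n^n^n^K => n^n^n^n^n   [K ::= n]

S => S^K => S^K^K => S^K^K^K => S^K^K^K^K => K^K^K^K^K => n^K^K^K^K => n^n^K^K^K => n^n^n^K^K => n^n^n^n^K => n^n^n^n^n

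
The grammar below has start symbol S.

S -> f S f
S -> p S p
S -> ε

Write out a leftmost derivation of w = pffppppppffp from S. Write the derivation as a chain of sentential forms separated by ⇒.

S ⇒ pSp   [S -> p S p]
pSp ⇒ pfSfp   [S -> f S f]
pfSfp ⇒ pffSffp   [S -> f S f]
pffSffp ⇒ pffpSpffp   [S -> p S p]
pffpSpffp ⇒ pffppSppffp   [S -> p S p]
pffppSppffp ⇒ pffpppSpppffp   [S -> p S p]
pffpppSpppffp ⇒ pffppppppffp   [S -> ε]

S⇒pSp⇒pfSfp⇒pffSffp⇒pffpSpffp⇒pffppSppffp⇒pffpppSpppffp⇒pffppppppffp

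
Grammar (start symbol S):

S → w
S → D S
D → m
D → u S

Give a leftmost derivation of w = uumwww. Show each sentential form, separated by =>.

S=>DS=>uSS=>uDSS=>uuSSS=>uuDSSS=>uumSSS=>uumwSS=>uumwwS=>uumwww

S => DS   [S → D S]
DS => uSS   [D → u S]
uSS => uDSS   [S → D S]
uDSS => uuSSS   [D → u S]
uuSSS => uuDSSS   [S → D S]
uuDSSS => uumSSS   [D → m]
uumSSS => uumwSS   [S → w]
uumwSS => uumwwS   [S → w]
uumwwS => uumwww   [S → w]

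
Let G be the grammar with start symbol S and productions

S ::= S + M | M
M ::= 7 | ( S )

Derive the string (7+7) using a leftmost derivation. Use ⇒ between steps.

S ⇒ M   [S ::= M]
M ⇒ (S)   [M ::= ( S )]
(S) ⇒ (S+M)   [S ::= S + M]
(S+M) ⇒ (M+M)   [S ::= M]
(M+M) ⇒ (7+M)   [M ::= 7]
(7+M) ⇒ (7+7)   [M ::= 7]

S ⇒ M ⇒ (S) ⇒ (S+M) ⇒ (M+M) ⇒ (7+M) ⇒ (7+7)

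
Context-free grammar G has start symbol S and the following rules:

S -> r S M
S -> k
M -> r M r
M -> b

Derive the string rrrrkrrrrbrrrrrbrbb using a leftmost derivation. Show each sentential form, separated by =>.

S=>rSM=>rrSMM=>rrrSMMM=>rrrrSMMMM=>rrrrkMMMM=>rrrrkrMrMMM=>rrrrkrrMrrMMM=>rrrrkrrrMrrrMMM=>rrrrkrrrrMrrrrMMM=>rrrrkrrrrbrrrrMMM=>rrrrkrrrrbrrrrrMrMM=>rrrrkrrrrbrrrrrbrMM=>rrrrkrrrrbrrrrrbrbM=>rrrrkrrrrbrrrrrbrbb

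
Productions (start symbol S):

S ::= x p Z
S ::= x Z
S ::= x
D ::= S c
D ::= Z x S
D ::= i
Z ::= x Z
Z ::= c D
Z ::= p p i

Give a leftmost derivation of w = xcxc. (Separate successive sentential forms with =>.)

S => xZ => xcD => xcSc => xcxc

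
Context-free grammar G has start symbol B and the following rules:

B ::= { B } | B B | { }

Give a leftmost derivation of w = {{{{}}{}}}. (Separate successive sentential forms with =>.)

B => {B}   [B ::= { B }]
{B} => {{B}}   [B ::= { B }]
{{B}} => {{BB}}   [B ::= B B]
{{BB}} => {{{B}B}}   [B ::= { B }]
{{{B}B}} => {{{{}}B}}   [B ::= { }]
{{{{}}B}} => {{{{}}{}}}   [B ::= { }]

B=>{B}=>{{B}}=>{{BB}}=>{{{B}B}}=>{{{{}}B}}=>{{{{}}{}}}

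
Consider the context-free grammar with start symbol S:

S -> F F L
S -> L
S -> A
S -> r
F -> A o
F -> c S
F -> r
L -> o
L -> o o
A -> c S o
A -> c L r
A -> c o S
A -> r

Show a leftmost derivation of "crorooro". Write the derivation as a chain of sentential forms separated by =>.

S => FFL => cSFL => cFFLFL => cAoFLFL => croFLFL => crorLFL => crorooFL => croroorL => crorooro

S => FFL   [S -> F F L]
FFL => cSFL   [F -> c S]
cSFL => cFFLFL   [S -> F F L]
cFFLFL => cAoFLFL   [F -> A o]
cAoFLFL => croFLFL   [A -> r]
croFLFL => crorLFL   [F -> r]
crorLFL => crorooFL   [L -> o o]
crorooFL => croroorL   [F -> r]
croroorL => crorooro   [L -> o]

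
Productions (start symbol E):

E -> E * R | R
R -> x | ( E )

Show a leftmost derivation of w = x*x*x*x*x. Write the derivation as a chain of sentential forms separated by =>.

E => E*R => E*R*R => E*R*R*R => E*R*R*R*R => R*R*R*R*R => x*R*R*R*R => x*x*R*R*R => x*x*x*R*R => x*x*x*x*R => x*x*x*x*x

E => E*R   [E -> E * R]
E*R => E*R*R   [E -> E * R]
E*R*R => E*R*R*R   [E -> E * R]
E*R*R*R => E*R*R*R*R   [E -> E * R]
E*R*R*R*R => R*R*R*R*R   [E -> R]
R*R*R*R*R => x*R*R*R*R   [R -> x]
x*R*R*R*R => x*x*R*R*R   [R -> x]
x*x*R*R*R => x*x*x*R*R   [R -> x]
x*x*x*R*R => x*x*x*x*R   [R -> x]
x*x*x*x*R => x*x*x*x*x   [R -> x]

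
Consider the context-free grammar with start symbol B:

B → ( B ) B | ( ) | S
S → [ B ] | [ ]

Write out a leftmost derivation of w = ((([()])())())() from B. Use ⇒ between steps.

B ⇒ (B)B ⇒ ((B)B)B ⇒ (((B)B)B)B ⇒ (((S)B)B)B ⇒ ((([B])B)B)B ⇒ ((([()])B)B)B ⇒ ((([()])())B)B ⇒ ((([()])())())B ⇒ ((([()])())())()

B ⇒ (B)B   [B → ( B ) B]
(B)B ⇒ ((B)B)B   [B → ( B ) B]
((B)B)B ⇒ (((B)B)B)B   [B → ( B ) B]
(((B)B)B)B ⇒ (((S)B)B)B   [B → S]
(((S)B)B)B ⇒ ((([B])B)B)B   [S → [ B ]]
((([B])B)B)B ⇒ ((([()])B)B)B   [B → ( )]
((([()])B)B)B ⇒ ((([()])())B)B   [B → ( )]
((([()])())B)B ⇒ ((([()])())())B   [B → ( )]
((([()])())())B ⇒ ((([()])())())()   [B → ( )]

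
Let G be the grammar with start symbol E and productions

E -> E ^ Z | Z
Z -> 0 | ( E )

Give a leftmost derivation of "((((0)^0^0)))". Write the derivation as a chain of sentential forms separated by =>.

E => Z => (E) => (Z) => ((E)) => ((Z)) => (((E))) => (((E^Z))) => (((E^Z^Z))) => (((Z^Z^Z))) => ((((E)^Z^Z))) => ((((Z)^Z^Z))) => ((((0)^Z^Z))) => ((((0)^0^Z))) => ((((0)^0^0)))

E => Z   [E -> Z]
Z => (E)   [Z -> ( E )]
(E) => (Z)   [E -> Z]
(Z) => ((E))   [Z -> ( E )]
((E)) => ((Z))   [E -> Z]
((Z)) => (((E)))   [Z -> ( E )]
(((E))) => (((E^Z)))   [E -> E ^ Z]
(((E^Z))) => (((E^Z^Z)))   [E -> E ^ Z]
(((E^Z^Z))) => (((Z^Z^Z)))   [E -> Z]
(((Z^Z^Z))) => ((((E)^Z^Z)))   [Z -> ( E )]
((((E)^Z^Z))) => ((((Z)^Z^Z)))   [E -> Z]
((((Z)^Z^Z))) => ((((0)^Z^Z)))   [Z -> 0]
((((0)^Z^Z))) => ((((0)^0^Z)))   [Z -> 0]
((((0)^0^Z))) => ((((0)^0^0)))   [Z -> 0]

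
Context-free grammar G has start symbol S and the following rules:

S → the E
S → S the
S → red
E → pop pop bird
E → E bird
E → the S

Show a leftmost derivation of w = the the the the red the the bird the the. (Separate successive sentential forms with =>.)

S => S the   [S → S the]
S the => S the the   [S → S the]
S the the => the E the the   [S → the E]
the E the the => the E bird the the   [E → E bird]
the E bird the the => the the S bird the the   [E → the S]
the the S bird the the => the the S the bird the the   [S → S the]
the the S the bird the the => the the S the the bird the the   [S → S the]
the the S the the bird the the => the the the E the the bird the the   [S → the E]
the the the E the the bird the the => the the the the S the the bird the the   [E → the S]
the the the the S the the bird the the => the the the the red the the bird the the   [S → red]

S => S the => S the the => the E the the => the E bird the the => the the S bird the the => the the S the bird the the => the the S the the bird the the => the the the E the the bird the the => the the the the S the the bird the the => the the the the red the the bird the the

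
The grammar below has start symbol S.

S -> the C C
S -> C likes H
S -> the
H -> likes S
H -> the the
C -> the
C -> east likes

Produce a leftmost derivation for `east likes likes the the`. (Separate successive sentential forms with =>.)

S => C likes H   [S -> C likes H]
C likes H => east likes likes H   [C -> east likes]
east likes likes H => east likes likes the the   [H -> the the]

S => C likes H => east likes likes H => east likes likes the the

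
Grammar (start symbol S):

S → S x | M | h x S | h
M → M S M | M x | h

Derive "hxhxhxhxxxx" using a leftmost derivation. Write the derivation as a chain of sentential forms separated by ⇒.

S⇒Sx⇒Sxx⇒Sxxx⇒hxSxxx⇒hxSxxxx⇒hxhxSxxxx⇒hxhxhxSxxxx⇒hxhxhxhxxxx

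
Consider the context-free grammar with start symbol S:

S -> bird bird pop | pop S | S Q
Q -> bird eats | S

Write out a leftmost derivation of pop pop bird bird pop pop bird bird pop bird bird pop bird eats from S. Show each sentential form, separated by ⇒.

S ⇒ pop S   [S -> pop S]
pop S ⇒ pop pop S   [S -> pop S]
pop pop S ⇒ pop pop S Q   [S -> S Q]
pop pop S Q ⇒ pop pop bird bird pop Q   [S -> bird bird pop]
pop pop bird bird pop Q ⇒ pop pop bird bird pop S   [Q -> S]
pop pop bird bird pop S ⇒ pop pop bird bird pop S Q   [S -> S Q]
pop pop bird bird pop S Q ⇒ pop pop bird bird pop S Q Q   [S -> S Q]
pop pop bird bird pop S Q Q ⇒ pop pop bird bird pop pop S Q Q   [S -> pop S]
pop pop bird bird pop pop S Q Q ⇒ pop pop bird bird pop pop bird bird pop Q Q   [S -> bird bird pop]
pop pop bird bird pop pop bird bird pop Q Q ⇒ pop pop bird bird pop pop bird bird pop S Q   [Q -> S]
pop pop bird bird pop pop bird bird pop S Q ⇒ pop pop bird bird pop pop bird bird pop bird bird pop Q   [S -> bird bird pop]
pop pop bird bird pop pop bird bird pop bird bird pop Q ⇒ pop pop bird bird pop pop bird bird pop bird bird pop bird eats   [Q -> bird eats]

S ⇒ pop S ⇒ pop pop S ⇒ pop pop S Q ⇒ pop pop bird bird pop Q ⇒ pop pop bird bird pop S ⇒ pop pop bird bird pop S Q ⇒ pop pop bird bird pop S Q Q ⇒ pop pop bird bird pop pop S Q Q ⇒ pop pop bird bird pop pop bird bird pop Q Q ⇒ pop pop bird bird pop pop bird bird pop S Q ⇒ pop pop bird bird pop pop bird bird pop bird bird pop Q ⇒ pop pop bird bird pop pop bird bird pop bird bird pop bird eats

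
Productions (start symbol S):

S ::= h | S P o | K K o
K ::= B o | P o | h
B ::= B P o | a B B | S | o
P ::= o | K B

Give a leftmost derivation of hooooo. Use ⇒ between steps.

S⇒SPo⇒KKoPo⇒hKoPo⇒hBooPo⇒hoooPo⇒hooooo

S ⇒ SPo   [S ::= S P o]
SPo ⇒ KKoPo   [S ::= K K o]
KKoPo ⇒ hKoPo   [K ::= h]
hKoPo ⇒ hBooPo   [K ::= B o]
hBooPo ⇒ hoooPo   [B ::= o]
hoooPo ⇒ hooooo   [P ::= o]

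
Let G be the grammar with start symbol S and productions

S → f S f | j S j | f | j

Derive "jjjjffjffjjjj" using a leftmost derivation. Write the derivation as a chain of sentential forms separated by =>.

S => jSj   [S → j S j]
jSj => jjSjj   [S → j S j]
jjSjj => jjjSjjj   [S → j S j]
jjjSjjj => jjjjSjjjj   [S → j S j]
jjjjSjjjj => jjjjfSfjjjj   [S → f S f]
jjjjfSfjjjj => jjjjffSffjjjj   [S → f S f]
jjjjffSffjjjj => jjjjffjffjjjj   [S → j]

S => jSj => jjSjj => jjjSjjj => jjjjSjjjj => jjjjfSfjjjj => jjjjffSffjjjj => jjjjffjffjjjj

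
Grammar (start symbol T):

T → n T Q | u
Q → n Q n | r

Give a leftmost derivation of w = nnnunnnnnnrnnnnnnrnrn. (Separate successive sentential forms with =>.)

T => nTQ => nnTQQ => nnnTQQQ => nnnuQQQ => nnnunQnQQ => nnnunnQnnQQ => nnnunnnQnnnQQ => nnnunnnnQnnnnQQ => nnnunnnnnQnnnnnQQ => nnnunnnnnnQnnnnnnQQ => nnnunnnnnnrnnnnnnQQ => nnnunnnnnnrnnnnnnrQ => nnnunnnnnnrnnnnnnrnQn => nnnunnnnnnrnnnnnnrnrn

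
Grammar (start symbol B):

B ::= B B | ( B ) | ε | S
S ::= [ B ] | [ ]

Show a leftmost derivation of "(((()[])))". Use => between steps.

B=>(B)=>((B))=>((BB))=>(((B)B))=>(((BB)B))=>(((BBB)B))=>((((B)BB)B))=>(((()BB)B))=>(((()B)B))=>(((()S)B))=>(((()[])B))=>(((()[])))

B => (B)   [B ::= ( B )]
(B) => ((B))   [B ::= ( B )]
((B)) => ((BB))   [B ::= B B]
((BB)) => (((B)B))   [B ::= ( B )]
(((B)B)) => (((BB)B))   [B ::= B B]
(((BB)B)) => (((BBB)B))   [B ::= B B]
(((BBB)B)) => ((((B)BB)B))   [B ::= ( B )]
((((B)BB)B)) => (((()BB)B))   [B ::= ε]
(((()BB)B)) => (((()B)B))   [B ::= ε]
(((()B)B)) => (((()S)B))   [B ::= S]
(((()S)B)) => (((()[])B))   [S ::= [ ]]
(((()[])B)) => (((()[])))   [B ::= ε]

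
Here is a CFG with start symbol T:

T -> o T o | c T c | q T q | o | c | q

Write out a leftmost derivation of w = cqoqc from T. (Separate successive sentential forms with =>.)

T=>cTc=>cqTqc=>cqoqc

T => cTc   [T -> c T c]
cTc => cqTqc   [T -> q T q]
cqTqc => cqoqc   [T -> o]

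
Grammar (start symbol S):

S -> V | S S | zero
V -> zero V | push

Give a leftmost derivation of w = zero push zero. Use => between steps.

S => S S => zero S => zero S S => zero V S => zero push S => zero push zero

S => S S   [S -> S S]
S S => zero S   [S -> zero]
zero S => zero S S   [S -> S S]
zero S S => zero V S   [S -> V]
zero V S => zero push S   [V -> push]
zero push S => zero push zero   [S -> zero]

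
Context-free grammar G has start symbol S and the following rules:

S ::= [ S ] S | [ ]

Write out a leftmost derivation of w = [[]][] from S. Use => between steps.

S => [S]S => [[]]S => [[]][]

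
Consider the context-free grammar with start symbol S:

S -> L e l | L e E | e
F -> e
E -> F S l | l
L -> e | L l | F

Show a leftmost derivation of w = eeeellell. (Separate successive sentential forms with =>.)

S => LeE => FeE => eeE => eeFSl => eeeSl => eeeLell => eeeLlell => eeeLllell => eeeellell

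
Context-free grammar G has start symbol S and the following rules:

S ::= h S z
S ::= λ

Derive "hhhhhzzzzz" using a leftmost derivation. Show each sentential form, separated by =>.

S => hSz => hhSzz => hhhSzzz => hhhhSzzzz => hhhhhSzzzzz => hhhhhzzzzz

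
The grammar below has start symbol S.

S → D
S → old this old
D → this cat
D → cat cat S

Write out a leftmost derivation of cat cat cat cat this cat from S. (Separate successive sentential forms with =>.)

S => D   [S → D]
D => cat cat S   [D → cat cat S]
cat cat S => cat cat D   [S → D]
cat cat D => cat cat cat cat S   [D → cat cat S]
cat cat cat cat S => cat cat cat cat D   [S → D]
cat cat cat cat D => cat cat cat cat this cat   [D → this cat]

S => D => cat cat S => cat cat D => cat cat cat cat S => cat cat cat cat D => cat cat cat cat this cat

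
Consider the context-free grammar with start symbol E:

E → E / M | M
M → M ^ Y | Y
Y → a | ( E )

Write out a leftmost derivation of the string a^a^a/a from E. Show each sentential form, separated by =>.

E => E/M => M/M => M^Y/M => M^Y^Y/M => Y^Y^Y/M => a^Y^Y/M => a^a^Y/M => a^a^a/M => a^a^a/Y => a^a^a/a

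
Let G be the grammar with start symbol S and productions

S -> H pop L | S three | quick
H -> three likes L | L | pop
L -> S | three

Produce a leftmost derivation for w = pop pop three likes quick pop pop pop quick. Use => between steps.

S => H pop L => pop pop L => pop pop S => pop pop H pop L => pop pop three likes L pop L => pop pop three likes S pop L => pop pop three likes quick pop L => pop pop three likes quick pop S => pop pop three likes quick pop H pop L => pop pop three likes quick pop pop pop L => pop pop three likes quick pop pop pop S => pop pop three likes quick pop pop pop quick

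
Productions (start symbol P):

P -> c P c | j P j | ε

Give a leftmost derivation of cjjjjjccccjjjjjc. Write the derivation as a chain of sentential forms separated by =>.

P => cPc   [P -> c P c]
cPc => cjPjc   [P -> j P j]
cjPjc => cjjPjjc   [P -> j P j]
cjjPjjc => cjjjPjjjc   [P -> j P j]
cjjjPjjjc => cjjjjPjjjjc   [P -> j P j]
cjjjjPjjjjc => cjjjjjPjjjjjc   [P -> j P j]
cjjjjjPjjjjjc => cjjjjjcPcjjjjjc   [P -> c P c]
cjjjjjcPcjjjjjc => cjjjjjccPccjjjjjc   [P -> c P c]
cjjjjjccPccjjjjjc => cjjjjjccccjjjjjc   [P -> ε]

P => cPc => cjPjc => cjjPjjc => cjjjPjjjc => cjjjjPjjjjc => cjjjjjPjjjjjc => cjjjjjcPcjjjjjc => cjjjjjccPccjjjjjc => cjjjjjccccjjjjjc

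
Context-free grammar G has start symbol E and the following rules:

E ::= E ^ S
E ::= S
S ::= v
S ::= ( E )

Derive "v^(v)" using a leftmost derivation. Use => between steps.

E => E^S   [E ::= E ^ S]
E^S => S^S   [E ::= S]
S^S => v^S   [S ::= v]
v^S => v^(E)   [S ::= ( E )]
v^(E) => v^(S)   [E ::= S]
v^(S) => v^(v)   [S ::= v]

E=>E^S=>S^S=>v^S=>v^(E)=>v^(S)=>v^(v)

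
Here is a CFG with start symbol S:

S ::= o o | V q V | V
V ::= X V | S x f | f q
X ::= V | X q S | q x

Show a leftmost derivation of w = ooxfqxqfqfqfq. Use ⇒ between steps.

S ⇒ V   [S ::= V]
V ⇒ XV   [V ::= X V]
XV ⇒ VV   [X ::= V]
VV ⇒ SxfV   [V ::= S x f]
SxfV ⇒ ooxfV   [S ::= o o]
ooxfV ⇒ ooxfXV   [V ::= X V]
ooxfXV ⇒ ooxfXqSV   [X ::= X q S]
ooxfXqSV ⇒ ooxfqxqSV   [X ::= q x]
ooxfqxqSV ⇒ ooxfqxqVV   [S ::= V]
ooxfqxqVV ⇒ ooxfqxqXVV   [V ::= X V]
ooxfqxqXVV ⇒ ooxfqxqVVV   [X ::= V]
ooxfqxqVVV ⇒ ooxfqxqfqVV   [V ::= f q]
ooxfqxqfqVV ⇒ ooxfqxqfqfqV   [V ::= f q]
ooxfqxqfqfqV ⇒ ooxfqxqfqfqfq   [V ::= f q]

S ⇒ V ⇒ XV ⇒ VV ⇒ SxfV ⇒ ooxfV ⇒ ooxfXV ⇒ ooxfXqSV ⇒ ooxfqxqSV ⇒ ooxfqxqVV ⇒ ooxfqxqXVV ⇒ ooxfqxqVVV ⇒ ooxfqxqfqVV ⇒ ooxfqxqfqfqV ⇒ ooxfqxqfqfqfq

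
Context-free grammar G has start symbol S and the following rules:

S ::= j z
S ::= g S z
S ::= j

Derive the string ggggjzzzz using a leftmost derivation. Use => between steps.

S => gSz => ggSzz => gggSzzz => ggggSzzzz => ggggjzzzz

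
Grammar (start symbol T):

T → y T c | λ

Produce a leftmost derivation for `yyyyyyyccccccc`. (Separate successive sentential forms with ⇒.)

T⇒yTc⇒yyTcc⇒yyyTccc⇒yyyyTcccc⇒yyyyyTccccc⇒yyyyyyTcccccc⇒yyyyyyyTccccccc⇒yyyyyyyccccccc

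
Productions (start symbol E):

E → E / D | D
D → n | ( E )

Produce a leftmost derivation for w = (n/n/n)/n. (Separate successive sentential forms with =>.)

E => E/D => D/D => (E)/D => (E/D)/D => (E/D/D)/D => (D/D/D)/D => (n/D/D)/D => (n/n/D)/D => (n/n/n)/D => (n/n/n)/n

E => E/D   [E → E / D]
E/D => D/D   [E → D]
D/D => (E)/D   [D → ( E )]
(E)/D => (E/D)/D   [E → E / D]
(E/D)/D => (E/D/D)/D   [E → E / D]
(E/D/D)/D => (D/D/D)/D   [E → D]
(D/D/D)/D => (n/D/D)/D   [D → n]
(n/D/D)/D => (n/n/D)/D   [D → n]
(n/n/D)/D => (n/n/n)/D   [D → n]
(n/n/n)/D => (n/n/n)/n   [D → n]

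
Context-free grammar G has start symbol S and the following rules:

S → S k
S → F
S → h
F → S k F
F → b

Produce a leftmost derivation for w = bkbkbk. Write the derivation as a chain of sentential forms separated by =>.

S=>Sk=>Fk=>SkFk=>FkFk=>SkFkFk=>FkFkFk=>bkFkFk=>bkbkFk=>bkbkbk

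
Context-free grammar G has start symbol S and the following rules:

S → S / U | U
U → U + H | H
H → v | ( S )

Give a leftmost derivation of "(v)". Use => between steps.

S => U   [S → U]
U => H   [U → H]
H => (S)   [H → ( S )]
(S) => (U)   [S → U]
(U) => (H)   [U → H]
(H) => (v)   [H → v]

S=>U=>H=>(S)=>(U)=>(H)=>(v)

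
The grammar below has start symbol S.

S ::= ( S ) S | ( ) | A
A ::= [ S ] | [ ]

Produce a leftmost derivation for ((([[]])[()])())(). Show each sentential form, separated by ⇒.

S ⇒ (S)S ⇒ ((S)S)S ⇒ (((S)S)S)S ⇒ (((A)S)S)S ⇒ ((([S])S)S)S ⇒ ((([A])S)S)S ⇒ ((([[]])S)S)S ⇒ ((([[]])A)S)S ⇒ ((([[]])[S])S)S ⇒ ((([[]])[()])S)S ⇒ ((([[]])[()])())S ⇒ ((([[]])[()])())()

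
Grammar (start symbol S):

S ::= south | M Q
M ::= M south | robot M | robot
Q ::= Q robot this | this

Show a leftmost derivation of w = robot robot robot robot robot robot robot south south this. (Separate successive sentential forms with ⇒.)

S ⇒ M Q ⇒ robot M Q ⇒ robot M south Q ⇒ robot robot M south Q ⇒ robot robot robot M south Q ⇒ robot robot robot robot M south Q ⇒ robot robot robot robot M south south Q ⇒ robot robot robot robot robot M south south Q ⇒ robot robot robot robot robot robot M south south Q ⇒ robot robot robot robot robot robot robot south south Q ⇒ robot robot robot robot robot robot robot south south this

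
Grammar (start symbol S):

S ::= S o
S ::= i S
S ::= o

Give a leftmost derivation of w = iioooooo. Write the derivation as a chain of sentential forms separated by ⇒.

S ⇒ So ⇒ Soo ⇒ iSoo ⇒ iSooo ⇒ iSoooo ⇒ iiSoooo ⇒ iiSooooo ⇒ iioooooo

S ⇒ So   [S ::= S o]
So ⇒ Soo   [S ::= S o]
Soo ⇒ iSoo   [S ::= i S]
iSoo ⇒ iSooo   [S ::= S o]
iSooo ⇒ iSoooo   [S ::= S o]
iSoooo ⇒ iiSoooo   [S ::= i S]
iiSoooo ⇒ iiSooooo   [S ::= S o]
iiSooooo ⇒ iioooooo   [S ::= o]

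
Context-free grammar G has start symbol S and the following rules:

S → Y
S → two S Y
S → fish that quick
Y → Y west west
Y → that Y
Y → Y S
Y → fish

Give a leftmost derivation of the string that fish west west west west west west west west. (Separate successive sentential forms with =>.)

S => Y => Y west west => Y west west west west => that Y west west west west => that Y west west west west west west => that Y west west west west west west west west => that fish west west west west west west west west

S => Y   [S → Y]
Y => Y west west   [Y → Y west west]
Y west west => Y west west west west   [Y → Y west west]
Y west west west west => that Y west west west west   [Y → that Y]
that Y west west west west => that Y west west west west west west   [Y → Y west west]
that Y west west west west west west => that Y west west west west west west west west   [Y → Y west west]
that Y west west west west west west west west => that fish west west west west west west west west   [Y → fish]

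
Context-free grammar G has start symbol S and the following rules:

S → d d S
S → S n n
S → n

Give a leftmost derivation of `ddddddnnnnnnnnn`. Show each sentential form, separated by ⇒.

S ⇒ ddS ⇒ ddSnn ⇒ ddSnnnn ⇒ ddddSnnnn ⇒ ddddddSnnnn ⇒ ddddddSnnnnnn ⇒ ddddddSnnnnnnnn ⇒ ddddddnnnnnnnnn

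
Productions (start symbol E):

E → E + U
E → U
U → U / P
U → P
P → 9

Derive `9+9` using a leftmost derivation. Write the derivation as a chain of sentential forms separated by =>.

E => E+U   [E → E + U]
E+U => U+U   [E → U]
U+U => P+U   [U → P]
P+U => 9+U   [P → 9]
9+U => 9+P   [U → P]
9+P => 9+9   [P → 9]

E => E+U => U+U => P+U => 9+U => 9+P => 9+9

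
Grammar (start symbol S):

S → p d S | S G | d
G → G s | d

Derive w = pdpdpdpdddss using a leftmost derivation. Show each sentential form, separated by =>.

S => pdS => pdpdS => pdpdpdS => pdpdpdpdS => pdpdpdpdSG => pdpdpdpddG => pdpdpdpddGs => pdpdpdpddGss => pdpdpdpdddss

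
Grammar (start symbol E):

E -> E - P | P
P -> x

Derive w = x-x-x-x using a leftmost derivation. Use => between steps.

E => E-P => E-P-P => E-P-P-P => P-P-P-P => x-P-P-P => x-x-P-P => x-x-x-P => x-x-x-x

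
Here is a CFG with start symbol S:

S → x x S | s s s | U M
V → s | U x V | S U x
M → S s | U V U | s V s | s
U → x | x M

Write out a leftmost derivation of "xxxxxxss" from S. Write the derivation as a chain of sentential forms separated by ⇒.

S ⇒ UM ⇒ xM ⇒ xSs ⇒ xxxSs ⇒ xxxxxSs ⇒ xxxxxUMs ⇒ xxxxxxMs ⇒ xxxxxxss

S ⇒ UM   [S → U M]
UM ⇒ xM   [U → x]
xM ⇒ xSs   [M → S s]
xSs ⇒ xxxSs   [S → x x S]
xxxSs ⇒ xxxxxSs   [S → x x S]
xxxxxSs ⇒ xxxxxUMs   [S → U M]
xxxxxUMs ⇒ xxxxxxMs   [U → x]
xxxxxxMs ⇒ xxxxxxss   [M → s]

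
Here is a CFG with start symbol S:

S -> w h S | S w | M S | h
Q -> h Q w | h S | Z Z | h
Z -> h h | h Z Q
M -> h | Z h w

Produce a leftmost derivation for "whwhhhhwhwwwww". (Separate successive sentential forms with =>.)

S=>Sw=>whSw=>whSww=>whwhSww=>whwhSwww=>whwhMSwww=>whwhZhwSwww=>whwhhhhwSwww=>whwhhhhwSwwww=>whwhhhhwSwwwww=>whwhhhhwhwwwww

S => Sw   [S -> S w]
Sw => whSw   [S -> w h S]
whSw => whSww   [S -> S w]
whSww => whwhSww   [S -> w h S]
whwhSww => whwhSwww   [S -> S w]
whwhSwww => whwhMSwww   [S -> M S]
whwhMSwww => whwhZhwSwww   [M -> Z h w]
whwhZhwSwww => whwhhhhwSwww   [Z -> h h]
whwhhhhwSwww => whwhhhhwSwwww   [S -> S w]
whwhhhhwSwwww => whwhhhhwSwwwww   [S -> S w]
whwhhhhwSwwwww => whwhhhhwhwwwww   [S -> h]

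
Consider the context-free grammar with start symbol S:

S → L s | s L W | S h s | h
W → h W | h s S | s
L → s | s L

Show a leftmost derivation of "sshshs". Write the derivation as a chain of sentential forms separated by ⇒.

S⇒Shs⇒sLWhs⇒ssWhs⇒sshWhs⇒sshshs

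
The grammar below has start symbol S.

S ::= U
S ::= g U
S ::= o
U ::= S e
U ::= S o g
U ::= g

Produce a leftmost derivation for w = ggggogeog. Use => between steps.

S => gU => gSog => ggUog => ggSeog => gggUeog => gggSogeog => gggUogeog => ggggogeog

S => gU   [S ::= g U]
gU => gSog   [U ::= S o g]
gSog => ggUog   [S ::= g U]
ggUog => ggSeog   [U ::= S e]
ggSeog => gggUeog   [S ::= g U]
gggUeog => gggSogeog   [U ::= S o g]
gggSogeog => gggUogeog   [S ::= U]
gggUogeog => ggggogeog   [U ::= g]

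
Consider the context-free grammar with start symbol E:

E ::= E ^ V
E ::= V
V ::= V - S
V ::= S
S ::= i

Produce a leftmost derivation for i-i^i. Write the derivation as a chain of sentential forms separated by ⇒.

E⇒E^V⇒V^V⇒V-S^V⇒S-S^V⇒i-S^V⇒i-i^V⇒i-i^S⇒i-i^i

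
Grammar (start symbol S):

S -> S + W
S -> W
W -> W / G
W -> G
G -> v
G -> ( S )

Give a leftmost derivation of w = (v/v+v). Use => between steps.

S => W => G => (S) => (S+W) => (W+W) => (W/G+W) => (G/G+W) => (v/G+W) => (v/v+W) => (v/v+G) => (v/v+v)

S => W   [S -> W]
W => G   [W -> G]
G => (S)   [G -> ( S )]
(S) => (S+W)   [S -> S + W]
(S+W) => (W+W)   [S -> W]
(W+W) => (W/G+W)   [W -> W / G]
(W/G+W) => (G/G+W)   [W -> G]
(G/G+W) => (v/G+W)   [G -> v]
(v/G+W) => (v/v+W)   [G -> v]
(v/v+W) => (v/v+G)   [W -> G]
(v/v+G) => (v/v+v)   [G -> v]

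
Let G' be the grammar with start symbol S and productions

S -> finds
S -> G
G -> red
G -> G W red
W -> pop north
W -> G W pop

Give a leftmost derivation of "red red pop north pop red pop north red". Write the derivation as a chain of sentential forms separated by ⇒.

S ⇒ G ⇒ G W red ⇒ G W red W red ⇒ red W red W red ⇒ red G W pop red W red ⇒ red red W pop red W red ⇒ red red pop north pop red W red ⇒ red red pop north pop red pop north red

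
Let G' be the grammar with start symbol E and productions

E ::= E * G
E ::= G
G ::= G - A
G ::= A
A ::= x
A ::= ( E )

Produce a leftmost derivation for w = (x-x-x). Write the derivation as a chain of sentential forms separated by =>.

E => G   [E ::= G]
G => A   [G ::= A]
A => (E)   [A ::= ( E )]
(E) => (G)   [E ::= G]
(G) => (G-A)   [G ::= G - A]
(G-A) => (G-A-A)   [G ::= G - A]
(G-A-A) => (A-A-A)   [G ::= A]
(A-A-A) => (x-A-A)   [A ::= x]
(x-A-A) => (x-x-A)   [A ::= x]
(x-x-A) => (x-x-x)   [A ::= x]

E => G => A => (E) => (G) => (G-A) => (G-A-A) => (A-A-A) => (x-A-A) => (x-x-A) => (x-x-x)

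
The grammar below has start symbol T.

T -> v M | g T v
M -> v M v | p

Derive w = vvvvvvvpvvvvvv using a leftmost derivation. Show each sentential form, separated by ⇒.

T ⇒ vM ⇒ vvMv ⇒ vvvMvv ⇒ vvvvMvvv ⇒ vvvvvMvvvv ⇒ vvvvvvMvvvvv ⇒ vvvvvvvMvvvvvv ⇒ vvvvvvvpvvvvvv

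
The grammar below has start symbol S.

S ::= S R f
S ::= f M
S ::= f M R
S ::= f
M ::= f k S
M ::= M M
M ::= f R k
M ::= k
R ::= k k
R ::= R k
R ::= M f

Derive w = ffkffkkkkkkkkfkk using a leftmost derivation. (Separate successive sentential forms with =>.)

S => fMR   [S ::= f M R]
fMR => ffkSR   [M ::= f k S]
ffkSR => ffkSRfR   [S ::= S R f]
ffkSRfR => ffkfMRRfR   [S ::= f M R]
ffkfMRRfR => ffkffRkRRfR   [M ::= f R k]
ffkffRkRRfR => ffkffRkkRRfR   [R ::= R k]
ffkffRkkRRfR => ffkffkkkkRRfR   [R ::= k k]
ffkffkkkkRRfR => ffkffkkkkkkRfR   [R ::= k k]
ffkffkkkkkkRfR => ffkffkkkkkkkkfR   [R ::= k k]
ffkffkkkkkkkkfR => ffkffkkkkkkkkfkk   [R ::= k k]

S => fMR => ffkSR => ffkSRfR => ffkfMRRfR => ffkffRkRRfR => ffkffRkkRRfR => ffkffkkkkRRfR => ffkffkkkkkkRfR => ffkffkkkkkkkkfR => ffkffkkkkkkkkfkk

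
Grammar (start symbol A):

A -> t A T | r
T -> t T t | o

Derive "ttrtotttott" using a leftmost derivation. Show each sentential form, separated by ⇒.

A⇒tAT⇒ttATT⇒ttrTT⇒ttrtTtT⇒ttrtotT⇒ttrtottTt⇒ttrtotttTtt⇒ttrtotttott

A ⇒ tAT   [A -> t A T]
tAT ⇒ ttATT   [A -> t A T]
ttATT ⇒ ttrTT   [A -> r]
ttrTT ⇒ ttrtTtT   [T -> t T t]
ttrtTtT ⇒ ttrtotT   [T -> o]
ttrtotT ⇒ ttrtottTt   [T -> t T t]
ttrtottTt ⇒ ttrtotttTtt   [T -> t T t]
ttrtotttTtt ⇒ ttrtotttott   [T -> o]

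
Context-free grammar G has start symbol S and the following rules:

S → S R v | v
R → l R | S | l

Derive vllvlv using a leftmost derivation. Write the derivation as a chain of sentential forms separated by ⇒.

S ⇒ SRv ⇒ SRvRv ⇒ vRvRv ⇒ vlRvRv ⇒ vllvRv ⇒ vllvlv

S ⇒ SRv   [S → S R v]
SRv ⇒ SRvRv   [S → S R v]
SRvRv ⇒ vRvRv   [S → v]
vRvRv ⇒ vlRvRv   [R → l R]
vlRvRv ⇒ vllvRv   [R → l]
vllvRv ⇒ vllvlv   [R → l]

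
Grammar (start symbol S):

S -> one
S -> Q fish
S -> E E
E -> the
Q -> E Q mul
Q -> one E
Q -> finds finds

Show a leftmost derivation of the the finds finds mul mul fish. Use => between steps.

S => Q fish   [S -> Q fish]
Q fish => E Q mul fish   [Q -> E Q mul]
E Q mul fish => the Q mul fish   [E -> the]
the Q mul fish => the E Q mul mul fish   [Q -> E Q mul]
the E Q mul mul fish => the the Q mul mul fish   [E -> the]
the the Q mul mul fish => the the finds finds mul mul fish   [Q -> finds finds]

S => Q fish => E Q mul fish => the Q mul fish => the E Q mul mul fish => the the Q mul mul fish => the the finds finds mul mul fish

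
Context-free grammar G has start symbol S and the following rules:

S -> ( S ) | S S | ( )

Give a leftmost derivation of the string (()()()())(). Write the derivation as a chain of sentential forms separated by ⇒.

S ⇒ SS   [S -> S S]
SS ⇒ (S)S   [S -> ( S )]
(S)S ⇒ (SS)S   [S -> S S]
(SS)S ⇒ (SSS)S   [S -> S S]
(SSS)S ⇒ (()SS)S   [S -> ( )]
(()SS)S ⇒ (()SSS)S   [S -> S S]
(()SSS)S ⇒ (()()SS)S   [S -> ( )]
(()()SS)S ⇒ (()()()S)S   [S -> ( )]
(()()()S)S ⇒ (()()()())S   [S -> ( )]
(()()()())S ⇒ (()()()())()   [S -> ( )]

S ⇒ SS ⇒ (S)S ⇒ (SS)S ⇒ (SSS)S ⇒ (()SS)S ⇒ (()SSS)S ⇒ (()()SS)S ⇒ (()()()S)S ⇒ (()()()())S ⇒ (()()()())()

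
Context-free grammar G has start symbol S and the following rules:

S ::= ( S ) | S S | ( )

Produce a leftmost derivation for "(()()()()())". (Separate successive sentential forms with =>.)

S => (S)   [S ::= ( S )]
(S) => (SS)   [S ::= S S]
(SS) => (SSS)   [S ::= S S]
(SSS) => (SSSS)   [S ::= S S]
(SSSS) => (SSSSS)   [S ::= S S]
(SSSSS) => (()SSSS)   [S ::= ( )]
(()SSSS) => (()()SSS)   [S ::= ( )]
(()()SSS) => (()()()SS)   [S ::= ( )]
(()()()SS) => (()()()()S)   [S ::= ( )]
(()()()()S) => (()()()()())   [S ::= ( )]

S => (S) => (SS) => (SSS) => (SSSS) => (SSSSS) => (()SSSS) => (()()SSS) => (()()()SS) => (()()()()S) => (()()()()())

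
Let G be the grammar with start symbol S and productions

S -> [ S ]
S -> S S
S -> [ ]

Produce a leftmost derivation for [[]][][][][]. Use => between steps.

S => SS   [S -> S S]
SS => SSS   [S -> S S]
SSS => [S]SS   [S -> [ S ]]
[S]SS => [[]]SS   [S -> [ ]]
[[]]SS => [[]]SSS   [S -> S S]
[[]]SSS => [[]][]SS   [S -> [ ]]
[[]][]SS => [[]][]SSS   [S -> S S]
[[]][]SSS => [[]][][]SS   [S -> [ ]]
[[]][][]SS => [[]][][][]S   [S -> [ ]]
[[]][][][]S => [[]][][][][]   [S -> [ ]]

S => SS => SSS => [S]SS => [[]]SS => [[]]SSS => [[]][]SS => [[]][]SSS => [[]][][]SS => [[]][][][]S => [[]][][][][]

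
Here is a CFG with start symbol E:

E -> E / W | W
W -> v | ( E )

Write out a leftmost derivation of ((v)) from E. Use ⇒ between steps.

E⇒W⇒(E)⇒(W)⇒((E))⇒((W))⇒((v))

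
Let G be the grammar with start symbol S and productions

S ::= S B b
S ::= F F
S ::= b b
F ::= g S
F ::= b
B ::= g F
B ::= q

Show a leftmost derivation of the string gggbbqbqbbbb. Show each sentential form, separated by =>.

S => FF => gSF => gFFF => ggSFF => ggFFFF => gggSFFF => gggSBbFFF => gggSBbBbFFF => gggbbBbBbFFF => gggbbqbBbFFF => gggbbqbqbFFF => gggbbqbqbbFF => gggbbqbqbbbF => gggbbqbqbbbb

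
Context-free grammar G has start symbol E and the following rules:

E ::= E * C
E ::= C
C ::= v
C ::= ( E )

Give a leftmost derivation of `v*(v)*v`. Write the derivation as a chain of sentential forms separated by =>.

E=>E*C=>E*C*C=>C*C*C=>v*C*C=>v*(E)*C=>v*(C)*C=>v*(v)*C=>v*(v)*v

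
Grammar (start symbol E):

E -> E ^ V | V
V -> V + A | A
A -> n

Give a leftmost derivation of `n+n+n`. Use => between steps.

E => V   [E -> V]
V => V+A   [V -> V + A]
V+A => V+A+A   [V -> V + A]
V+A+A => A+A+A   [V -> A]
A+A+A => n+A+A   [A -> n]
n+A+A => n+n+A   [A -> n]
n+n+A => n+n+n   [A -> n]

E => V => V+A => V+A+A => A+A+A => n+A+A => n+n+A => n+n+n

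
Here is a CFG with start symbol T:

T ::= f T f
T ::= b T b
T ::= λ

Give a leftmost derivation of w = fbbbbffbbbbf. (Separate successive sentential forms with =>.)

T=>fTf=>fbTbf=>fbbTbbf=>fbbbTbbbf=>fbbbbTbbbbf=>fbbbbfTfbbbbf=>fbbbbffbbbbf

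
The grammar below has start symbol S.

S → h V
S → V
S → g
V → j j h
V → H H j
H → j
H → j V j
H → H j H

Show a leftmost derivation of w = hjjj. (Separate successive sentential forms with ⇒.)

S ⇒ hV   [S → h V]
hV ⇒ hHHj   [V → H H j]
hHHj ⇒ hjHj   [H → j]
hjHj ⇒ hjjj   [H → j]

S⇒hV⇒hHHj⇒hjHj⇒hjjj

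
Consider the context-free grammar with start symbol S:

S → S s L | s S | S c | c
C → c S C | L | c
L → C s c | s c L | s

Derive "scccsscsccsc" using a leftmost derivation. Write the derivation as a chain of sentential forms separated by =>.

S => SsL   [S → S s L]
SsL => ScsL   [S → S c]
ScsL => SccsL   [S → S c]
SccsL => sSccsL   [S → s S]
sSccsL => scccsL   [S → c]
scccsL => scccsscL   [L → s c L]
scccsscL => scccsscscL   [L → s c L]
scccsscscL => scccsscscCsc   [L → C s c]
scccsscscCsc => scccsscsccsc   [C → c]

S => SsL => ScsL => SccsL => sSccsL => scccsL => scccsscL => scccsscscL => scccsscscCsc => scccsscsccsc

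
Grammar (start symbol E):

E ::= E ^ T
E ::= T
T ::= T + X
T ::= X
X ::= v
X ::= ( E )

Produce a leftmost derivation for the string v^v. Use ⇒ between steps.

E⇒E^T⇒T^T⇒X^T⇒v^T⇒v^X⇒v^v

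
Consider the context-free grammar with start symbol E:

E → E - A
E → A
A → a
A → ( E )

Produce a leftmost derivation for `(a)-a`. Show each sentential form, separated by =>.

E => E-A   [E → E - A]
E-A => A-A   [E → A]
A-A => (E)-A   [A → ( E )]
(E)-A => (A)-A   [E → A]
(A)-A => (a)-A   [A → a]
(a)-A => (a)-a   [A → a]

E => E-A => A-A => (E)-A => (A)-A => (a)-A => (a)-a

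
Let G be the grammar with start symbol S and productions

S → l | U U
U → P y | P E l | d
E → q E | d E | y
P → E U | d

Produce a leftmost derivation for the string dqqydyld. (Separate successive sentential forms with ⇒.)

S ⇒ UU ⇒ PElU ⇒ EUElU ⇒ dEUElU ⇒ dqEUElU ⇒ dqqEUElU ⇒ dqqyUElU ⇒ dqqydElU ⇒ dqqydylU ⇒ dqqydyld

S ⇒ UU   [S → U U]
UU ⇒ PElU   [U → P E l]
PElU ⇒ EUElU   [P → E U]
EUElU ⇒ dEUElU   [E → d E]
dEUElU ⇒ dqEUElU   [E → q E]
dqEUElU ⇒ dqqEUElU   [E → q E]
dqqEUElU ⇒ dqqyUElU   [E → y]
dqqyUElU ⇒ dqqydElU   [U → d]
dqqydElU ⇒ dqqydylU   [E → y]
dqqydylU ⇒ dqqydyld   [U → d]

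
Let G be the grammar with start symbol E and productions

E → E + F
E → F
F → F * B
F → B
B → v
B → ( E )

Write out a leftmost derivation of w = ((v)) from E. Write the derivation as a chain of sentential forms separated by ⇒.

E⇒F⇒B⇒(E)⇒(F)⇒(B)⇒((E))⇒((F))⇒((B))⇒((v))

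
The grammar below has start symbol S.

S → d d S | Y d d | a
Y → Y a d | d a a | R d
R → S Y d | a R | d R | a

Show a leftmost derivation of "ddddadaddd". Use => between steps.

S => ddS => ddddS => ddddYdd => ddddYaddd => ddddRdaddd => ddddadaddd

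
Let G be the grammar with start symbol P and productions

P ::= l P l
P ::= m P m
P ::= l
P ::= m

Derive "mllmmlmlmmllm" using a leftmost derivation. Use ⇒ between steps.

P⇒mPm⇒mlPlm⇒mllPllm⇒mllmPmllm⇒mllmmPmmllm⇒mllmmlPlmmllm⇒mllmmlmlmmllm

P ⇒ mPm   [P ::= m P m]
mPm ⇒ mlPlm   [P ::= l P l]
mlPlm ⇒ mllPllm   [P ::= l P l]
mllPllm ⇒ mllmPmllm   [P ::= m P m]
mllmPmllm ⇒ mllmmPmmllm   [P ::= m P m]
mllmmPmmllm ⇒ mllmmlPlmmllm   [P ::= l P l]
mllmmlPlmmllm ⇒ mllmmlmlmmllm   [P ::= m]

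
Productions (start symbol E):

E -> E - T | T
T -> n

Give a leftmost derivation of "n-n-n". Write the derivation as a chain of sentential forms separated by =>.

E => E-T => E-T-T => T-T-T => n-T-T => n-n-T => n-n-n

E => E-T   [E -> E - T]
E-T => E-T-T   [E -> E - T]
E-T-T => T-T-T   [E -> T]
T-T-T => n-T-T   [T -> n]
n-T-T => n-n-T   [T -> n]
n-n-T => n-n-n   [T -> n]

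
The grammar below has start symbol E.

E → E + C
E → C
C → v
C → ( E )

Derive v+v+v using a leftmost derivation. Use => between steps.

E => E+C   [E → E + C]
E+C => E+C+C   [E → E + C]
E+C+C => C+C+C   [E → C]
C+C+C => v+C+C   [C → v]
v+C+C => v+v+C   [C → v]
v+v+C => v+v+v   [C → v]

E => E+C => E+C+C => C+C+C => v+C+C => v+v+C => v+v+v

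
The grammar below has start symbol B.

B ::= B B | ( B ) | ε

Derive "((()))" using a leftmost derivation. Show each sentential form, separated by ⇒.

B ⇒ BB   [B ::= B B]
BB ⇒ BBB   [B ::= B B]
BBB ⇒ (B)BB   [B ::= ( B )]
(B)BB ⇒ ((B))BB   [B ::= ( B )]
((B))BB ⇒ (((B)))BB   [B ::= ( B )]
(((B)))BB ⇒ ((()))BB   [B ::= ε]
((()))BB ⇒ ((()))B   [B ::= ε]
((()))B ⇒ ((()))   [B ::= ε]

B ⇒ BB ⇒ BBB ⇒ (B)BB ⇒ ((B))BB ⇒ (((B)))BB ⇒ ((()))BB ⇒ ((()))B ⇒ ((()))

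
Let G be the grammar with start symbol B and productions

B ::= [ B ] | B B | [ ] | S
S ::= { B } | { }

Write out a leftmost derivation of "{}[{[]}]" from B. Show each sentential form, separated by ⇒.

B ⇒ BB ⇒ SB ⇒ {}B ⇒ {}[B] ⇒ {}[S] ⇒ {}[{B}] ⇒ {}[{[]}]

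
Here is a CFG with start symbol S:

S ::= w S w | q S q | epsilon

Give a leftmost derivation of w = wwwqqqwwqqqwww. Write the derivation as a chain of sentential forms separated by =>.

S=>wSw=>wwSww=>wwwSwww=>wwwqSqwww=>wwwqqSqqwww=>wwwqqqSqqqwww=>wwwqqqwSwqqqwww=>wwwqqqwwqqqwww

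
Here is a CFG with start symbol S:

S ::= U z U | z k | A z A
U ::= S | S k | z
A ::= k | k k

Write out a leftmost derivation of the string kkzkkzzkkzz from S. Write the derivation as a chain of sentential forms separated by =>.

S => UzU => SkzU => AzAkzU => kkzAkzU => kkzkkzU => kkzkkzS => kkzkkzUzU => kkzkkzSkzU => kkzkkzzkkzU => kkzkkzzkkzz

S => UzU   [S ::= U z U]
UzU => SkzU   [U ::= S k]
SkzU => AzAkzU   [S ::= A z A]
AzAkzU => kkzAkzU   [A ::= k k]
kkzAkzU => kkzkkzU   [A ::= k]
kkzkkzU => kkzkkzS   [U ::= S]
kkzkkzS => kkzkkzUzU   [S ::= U z U]
kkzkkzUzU => kkzkkzSkzU   [U ::= S k]
kkzkkzSkzU => kkzkkzzkkzU   [S ::= z k]
kkzkkzzkkzU => kkzkkzzkkzz   [U ::= z]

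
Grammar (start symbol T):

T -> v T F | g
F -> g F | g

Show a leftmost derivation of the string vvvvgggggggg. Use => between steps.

T => vTF   [T -> v T F]
vTF => vvTFF   [T -> v T F]
vvTFF => vvvTFFF   [T -> v T F]
vvvTFFF => vvvvTFFFF   [T -> v T F]
vvvvTFFFF => vvvvgFFFF   [T -> g]
vvvvgFFFF => vvvvggFFF   [F -> g]
vvvvggFFF => vvvvgggFF   [F -> g]
vvvvgggFF => vvvvggggFF   [F -> g F]
vvvvggggFF => vvvvgggggFF   [F -> g F]
vvvvgggggFF => vvvvggggggFF   [F -> g F]
vvvvggggggFF => vvvvgggggggF   [F -> g]
vvvvgggggggF => vvvvgggggggg   [F -> g]

T=>vTF=>vvTFF=>vvvTFFF=>vvvvTFFFF=>vvvvgFFFF=>vvvvggFFF=>vvvvgggFF=>vvvvggggFF=>vvvvgggggFF=>vvvvggggggFF=>vvvvgggggggF=>vvvvgggggggg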